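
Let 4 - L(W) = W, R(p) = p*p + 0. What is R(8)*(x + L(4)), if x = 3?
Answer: 192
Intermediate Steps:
R(p) = p² (R(p) = p² + 0 = p²)
L(W) = 4 - W
R(8)*(x + L(4)) = 8²*(3 + (4 - 1*4)) = 64*(3 + (4 - 4)) = 64*(3 + 0) = 64*3 = 192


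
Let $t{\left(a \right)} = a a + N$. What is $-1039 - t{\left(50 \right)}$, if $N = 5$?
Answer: $-3544$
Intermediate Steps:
$t{\left(a \right)} = 5 + a^{2}$ ($t{\left(a \right)} = a a + 5 = a^{2} + 5 = 5 + a^{2}$)
$-1039 - t{\left(50 \right)} = -1039 - \left(5 + 50^{2}\right) = -1039 - \left(5 + 2500\right) = -1039 - 2505 = -3544$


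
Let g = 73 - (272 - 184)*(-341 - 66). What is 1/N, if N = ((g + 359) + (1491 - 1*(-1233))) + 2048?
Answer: 1/41020 ≈ 2.4378e-5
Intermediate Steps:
g = 35889 (g = 73 - 88*(-407) = 73 - 1*(-35816) = 73 + 35816 = 35889)
N = 41020 (N = ((35889 + 359) + (1491 - 1*(-1233))) + 2048 = (36248 + (1491 + 1233)) + 2048 = (36248 + 2724) + 2048 = 38972 + 2048 = 41020)
1/N = 1/41020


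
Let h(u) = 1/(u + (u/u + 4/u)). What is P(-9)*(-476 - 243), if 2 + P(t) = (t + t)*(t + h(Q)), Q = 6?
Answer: -2607094/23 ≈ -1.1335e+5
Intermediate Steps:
h(u) = 1/(1 + u + 4/u) (h(u) = 1/(u + (1 + 4/u)) = 1/(1 + u + 4/u))
P(t) = -2 + 2*t*(3/23 + t) (P(t) = -2 + (t + t)*(t + 6/(4 + 6 + 6**2)) = -2 + (2*t)*(t + 6/(4 + 6 + 36)) = -2 + (2*t)*(t + 6/46) = -2 + (2*t)*(t + 6*(1/46)) = -2 + (2*t)*(t + 3/23) = -2 + (2*t)*(3/23 + t) = -2 + 2*t*(3/23 + t))
P(-9)*(-476 - 243) = (-2 + 2*(-9)**2 + (6/23)*(-9))*(-476 - 243) = (-2 + 2*81 - 54/23)*(-719) = (-2 + 162 - 54/23)*(-719) = (3626/23)*(-719) = -2607094/23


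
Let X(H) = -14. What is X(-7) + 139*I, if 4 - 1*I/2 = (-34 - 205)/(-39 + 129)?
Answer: 82631/45 ≈ 1836.2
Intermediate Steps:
I = 599/45 (I = 8 - 2*(-34 - 205)/(-39 + 129) = 8 - (-478)/90 = 8 - 2*(-239/90) = 8 + 239/45 = 599/45 ≈ 13.311)
X(-7) + 139*I = -14 + 139*(599/45) = -14 + 83261/45 = 82631/45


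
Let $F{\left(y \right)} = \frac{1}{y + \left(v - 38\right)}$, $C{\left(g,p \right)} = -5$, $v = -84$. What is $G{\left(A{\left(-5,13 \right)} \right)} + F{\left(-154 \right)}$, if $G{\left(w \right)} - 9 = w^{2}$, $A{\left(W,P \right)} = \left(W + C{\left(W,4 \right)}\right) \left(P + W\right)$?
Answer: $\frac{1768883}{276} \approx 6409.0$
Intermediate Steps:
$A{\left(W,P \right)} = \left(-5 + W\right) \left(P + W\right)$ ($A{\left(W,P \right)} = \left(W - 5\right) \left(P + W\right) = \left(-5 + W\right) \left(P + W\right)$)
$G{\left(w \right)} = 9 + w^{2}$
$F{\left(y \right)} = \frac{1}{-122 + y}$ ($F{\left(y \right)} = \frac{1}{y - 122} = \frac{1}{-122 + y}$)
$G{\left(A{\left(-5,13 \right)} \right)} + F{\left(-154 \right)} = \left(9 + \left(\left(-5\right)^{2} - 65 - -25 + 13 \left(-5\right)\right)^{2}\right) + \frac{1}{-122 - 154} = \left(9 + \left(25 - 65 + 25 - 65\right)^{2}\right) + \frac{1}{-276} = \left(9 + \left(-80\right)^{2}\right) - \frac{1}{276} = \left(9 + 6400\right) - \frac{1}{276} = 6409 - \frac{1}{276} = \frac{1768883}{276}$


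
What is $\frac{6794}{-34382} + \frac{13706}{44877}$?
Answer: $\frac{11881811}{110211501} \approx 0.10781$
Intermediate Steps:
$\frac{6794}{-34382} + \frac{13706}{44877} = 6794 \left(- \frac{1}{34382}\right) + 13706 \cdot \frac{1}{44877} = - \frac{3397}{17191} + \frac{1958}{6411} = \frac{11881811}{110211501}$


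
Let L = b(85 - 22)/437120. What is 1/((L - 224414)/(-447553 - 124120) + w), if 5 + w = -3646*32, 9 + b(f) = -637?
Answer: -124944850880/14578141318201597 ≈ -8.5707e-6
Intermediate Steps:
b(f) = -646 (b(f) = -9 - 637 = -646)
w = -116677 (w = -5 - 3646*32 = -5 - 116672 = -116677)
L = -323/218560 (L = -646/437120 = -646*1/437120 = -323/218560 ≈ -0.0014779)
1/((L - 224414)/(-447553 - 124120) + w) = 1/((-323/218560 - 224414)/(-447553 - 124120) - 116677) = 1/(-49047924163/218560/(-571673) - 116677) = 1/(-49047924163/218560*(-1/571673) - 116677) = 1/(49047924163/124944850880 - 116677) = 1/(-14578141318201597/124944850880) = -124944850880/14578141318201597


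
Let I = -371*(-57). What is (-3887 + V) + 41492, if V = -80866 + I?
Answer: -22114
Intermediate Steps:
I = 21147
V = -59719 (V = -80866 + 21147 = -59719)
(-3887 + V) + 41492 = (-3887 - 59719) + 41492 = -63606 + 41492 = -22114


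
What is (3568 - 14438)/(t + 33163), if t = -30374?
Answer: -10870/2789 ≈ -3.8975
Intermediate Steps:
(3568 - 14438)/(t + 33163) = (3568 - 14438)/(-30374 + 33163) = -10870/2789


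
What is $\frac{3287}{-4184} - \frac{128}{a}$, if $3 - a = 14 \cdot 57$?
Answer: $- \frac{2077613}{3326280} \approx -0.62461$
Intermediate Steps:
$a = -795$ ($a = 3 - 14 \cdot 57 = 3 - 798 = -795$)
$\frac{3287}{-4184} - \frac{128}{a} = \frac{3287}{-4184} - \frac{128}{-795} = 3287 \left(- \frac{1}{4184}\right) - - \frac{128}{795} = - \frac{3287}{4184} + \frac{128}{795} = - \frac{2077613}{3326280}$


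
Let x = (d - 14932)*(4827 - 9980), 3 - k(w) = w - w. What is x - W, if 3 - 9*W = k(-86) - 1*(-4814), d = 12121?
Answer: 130370561/9 ≈ 1.4486e+7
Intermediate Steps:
k(w) = 3 (k(w) = 3 - (w - w) = 3 - 1*0 = 3 + 0 = 3)
W = -4814/9 (W = ⅓ - (3 - 1*(-4814))/9 = ⅓ - (3 + 4814)/9 = ⅓ - ⅑*4817 = ⅓ - 4817/9 = -4814/9 ≈ -534.89)
x = 14485083 (x = (12121 - 14932)*(4827 - 9980) = -2811*(-5153) = 14485083)
x - W = 14485083 - 1*(-4814/9) = 14485083 + 4814/9 = 130370561/9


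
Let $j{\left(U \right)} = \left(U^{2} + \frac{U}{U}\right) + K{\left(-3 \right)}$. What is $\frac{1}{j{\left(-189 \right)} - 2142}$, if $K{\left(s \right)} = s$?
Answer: $\frac{1}{33577} \approx 2.9782 \cdot 10^{-5}$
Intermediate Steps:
$j{\left(U \right)} = -2 + U^{2}$ ($j{\left(U \right)} = \left(U^{2} + \frac{U}{U}\right) - 3 = \left(U^{2} + 1\right) - 3 = \left(1 + U^{2}\right) - 3 = -2 + U^{2}$)
$\frac{1}{j{\left(-189 \right)} - 2142} = \frac{1}{\left(-2 + \left(-189\right)^{2}\right) - 2142} = \frac{1}{\left(-2 + 35721\right) - 2142} = \frac{1}{35719 - 2142} = \frac{1}{33577}$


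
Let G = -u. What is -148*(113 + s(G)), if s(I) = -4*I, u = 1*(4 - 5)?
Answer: -16132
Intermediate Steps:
u = -1 (u = 1*(-1) = -1)
G = 1 (G = -1*(-1) = 1)
-148*(113 + s(G)) = -148*(113 - 4*1) = -148*(113 - 4) = -148*109 = -16132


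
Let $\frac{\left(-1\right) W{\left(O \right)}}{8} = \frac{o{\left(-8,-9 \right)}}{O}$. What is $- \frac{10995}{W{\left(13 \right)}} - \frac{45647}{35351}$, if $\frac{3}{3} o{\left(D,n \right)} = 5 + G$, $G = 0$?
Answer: $\frac{1010213861}{282808} \approx 3572.1$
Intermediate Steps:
$o{\left(D,n \right)} = 5$ ($o{\left(D,n \right)} = 5 + 0 = 5$)
$W{\left(O \right)} = - \frac{40}{O}$ ($W{\left(O \right)} = - 8 \frac{5}{O} = - \frac{40}{O}$)
$- \frac{10995}{W{\left(13 \right)}} - \frac{45647}{35351} = - \frac{10995}{\left(-40\right) \frac{1}{13}} - \frac{45647}{35351} = - \frac{10995}{- \frac{40}{13}} - \frac{45647}{35351} = \left(-10995\right) \left(- \frac{13}{40}\right) - \frac{45647}{35351} = \frac{28587}{8} - \frac{45647}{35351} = \frac{1010213861}{282808}$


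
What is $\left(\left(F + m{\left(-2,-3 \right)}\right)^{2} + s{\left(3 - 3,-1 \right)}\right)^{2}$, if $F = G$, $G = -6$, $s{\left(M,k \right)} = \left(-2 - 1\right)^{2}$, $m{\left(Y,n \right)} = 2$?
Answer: $625$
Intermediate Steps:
$s{\left(M,k \right)} = 9$ ($s{\left(M,k \right)} = \left(-3\right)^{2} = 9$)
$F = -6$
$\left(\left(F + m{\left(-2,-3 \right)}\right)^{2} + s{\left(3 - 3,-1 \right)}\right)^{2} = \left(\left(-6 + 2\right)^{2} + 9\right)^{2} = \left(\left(-4\right)^{2} + 9\right)^{2} = \left(16 + 9\right)^{2} = 25^{2} = 625$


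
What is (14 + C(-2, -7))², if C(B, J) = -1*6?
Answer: 64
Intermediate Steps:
C(B, J) = -6
(14 + C(-2, -7))² = (14 - 6)² = 8² = 64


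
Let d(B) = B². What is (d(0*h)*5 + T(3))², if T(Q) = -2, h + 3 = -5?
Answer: 4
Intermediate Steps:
h = -8 (h = -3 - 5 = -8)
(d(0*h)*5 + T(3))² = ((0*(-8))²*5 - 2)² = (0²*5 - 2)² = (0*5 - 2)² = (0 - 2)² = (-2)² = 4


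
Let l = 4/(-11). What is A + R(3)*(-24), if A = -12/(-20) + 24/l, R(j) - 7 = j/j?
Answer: -1287/5 ≈ -257.40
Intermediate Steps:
R(j) = 8 (R(j) = 7 + j/j = 7 + 1 = 8)
l = -4/11 (l = 4*(-1/11) = -4/11 ≈ -0.36364)
A = -327/5 (A = -12/(-20) + 24/(-4/11) = -12*(-1/20) + 24*(-11/4) = ⅗ - 66 = -327/5 ≈ -65.400)
A + R(3)*(-24) = -327/5 + 8*(-24) = -327/5 - 192 = -1287/5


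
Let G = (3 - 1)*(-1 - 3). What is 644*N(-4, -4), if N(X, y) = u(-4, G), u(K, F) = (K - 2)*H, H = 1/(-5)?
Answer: 3864/5 ≈ 772.80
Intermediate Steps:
H = -⅕ ≈ -0.20000
G = -8 (G = 2*(-4) = -8)
u(K, F) = ⅖ - K/5 (u(K, F) = (K - 2)*(-⅕) = (-2 + K)*(-⅕) = ⅖ - K/5)
N(X, y) = 6/5 (N(X, y) = ⅖ - ⅕*(-4) = ⅖ + ⅘ = 6/5)
644*N(-4, -4) = 644*(6/5) = 3864/5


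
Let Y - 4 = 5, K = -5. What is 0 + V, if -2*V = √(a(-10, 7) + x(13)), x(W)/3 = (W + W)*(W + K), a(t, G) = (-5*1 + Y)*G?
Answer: -√163 ≈ -12.767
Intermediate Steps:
Y = 9 (Y = 4 + 5 = 9)
a(t, G) = 4*G (a(t, G) = (-5*1 + 9)*G = (-5 + 9)*G = 4*G)
x(W) = 6*W*(-5 + W) (x(W) = 3*((W + W)*(W - 5)) = 3*((2*W)*(-5 + W)) = 3*(2*W*(-5 + W)) = 6*W*(-5 + W))
V = -√163 (V = -√(4*7 + 6*13*(-5 + 13))/2 = -√(28 + 6*13*8)/2 = -√(28 + 624)/2 = -√163 ≈ -12.767)
0 + V = 0 - √163 = -√163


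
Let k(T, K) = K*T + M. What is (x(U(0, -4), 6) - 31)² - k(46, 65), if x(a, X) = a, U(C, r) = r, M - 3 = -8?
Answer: -1760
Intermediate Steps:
M = -5 (M = 3 - 8 = -5)
k(T, K) = -5 + K*T (k(T, K) = K*T - 5 = -5 + K*T)
(x(U(0, -4), 6) - 31)² - k(46, 65) = (-4 - 31)² - (-5 + 65*46) = (-35)² - (-5 + 2990) = 1225 - 1*2985 = 1225 - 2985 = -1760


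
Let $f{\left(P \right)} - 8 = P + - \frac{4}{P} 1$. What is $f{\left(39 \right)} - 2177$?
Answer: $- \frac{83074}{39} \approx -2130.1$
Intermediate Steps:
$f{\left(P \right)} = 8 + P - \frac{4}{P}$ ($f{\left(P \right)} = 8 + \left(P + - \frac{4}{P} 1\right) = 8 + \left(P - \frac{4}{P}\right) = 8 + P - \frac{4}{P}$)
$f{\left(39 \right)} - 2177 = \left(8 + 39 - \frac{4}{39}\right) - 2177 = \frac{1829}{39} - 2177 = - \frac{83074}{39}$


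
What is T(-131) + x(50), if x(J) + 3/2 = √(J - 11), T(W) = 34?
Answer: 65/2 + √39 ≈ 38.745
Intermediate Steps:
x(J) = -3/2 + √(-11 + J) (x(J) = -3/2 + √(J - 11) = -3/2 + √(-11 + J))
T(-131) + x(50) = 34 + (-3/2 + √(-11 + 50)) = 34 + (-3/2 + √39) = 65/2 + √39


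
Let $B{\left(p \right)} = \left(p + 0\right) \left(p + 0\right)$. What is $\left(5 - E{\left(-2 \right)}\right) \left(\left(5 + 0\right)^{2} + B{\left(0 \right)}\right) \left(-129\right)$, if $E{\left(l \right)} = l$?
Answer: $-22575$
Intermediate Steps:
$B{\left(p \right)} = p^{2}$ ($B{\left(p \right)} = p p = p^{2}$)
$\left(5 - E{\left(-2 \right)}\right) \left(\left(5 + 0\right)^{2} + B{\left(0 \right)}\right) \left(-129\right) = \left(5 - -2\right) \left(\left(5 + 0\right)^{2} + 0^{2}\right) \left(-129\right) = \left(5 + 2\right) \left(5^{2} + 0\right) \left(-129\right) = 7 \left(25 + 0\right) \left(-129\right) = 7 \cdot 25 \left(-129\right) = 175 \left(-129\right) = -22575$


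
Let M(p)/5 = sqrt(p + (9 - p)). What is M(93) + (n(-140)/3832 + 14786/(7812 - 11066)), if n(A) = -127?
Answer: 64983355/6234664 ≈ 10.423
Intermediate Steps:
M(p) = 15 (M(p) = 5*sqrt(p + (9 - p)) = 5*sqrt(9) = 5*3 = 15)
M(93) + (n(-140)/3832 + 14786/(7812 - 11066)) = 15 + (-127/3832 + 14786/(7812 - 11066)) = 15 + (-127*1/3832 + 14786/(-3254)) = 15 + (-127/3832 + 14786*(-1/3254)) = 15 + (-127/3832 - 7393/1627) = 15 - 28536605/6234664 = 64983355/6234664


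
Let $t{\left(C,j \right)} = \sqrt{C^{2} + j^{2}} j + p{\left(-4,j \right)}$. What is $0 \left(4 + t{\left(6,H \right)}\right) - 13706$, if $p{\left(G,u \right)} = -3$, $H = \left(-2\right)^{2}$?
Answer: $-13706$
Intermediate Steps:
$H = 4$
$t{\left(C,j \right)} = -3 + j \sqrt{C^{2} + j^{2}}$ ($t{\left(C,j \right)} = \sqrt{C^{2} + j^{2}} j - 3 = j \sqrt{C^{2} + j^{2}} - 3 = -3 + j \sqrt{C^{2} + j^{2}}$)
$0 \left(4 + t{\left(6,H \right)}\right) - 13706 = 0 \left(4 - \left(3 - 4 \sqrt{6^{2} + 4^{2}}\right)\right) - 13706 = 0 \left(4 - \left(3 - 4 \sqrt{36 + 16}\right)\right) - 13706 = 0 \left(4 - \left(3 - 4 \sqrt{52}\right)\right) - 13706 = 0 \left(4 - \left(3 - 4 \cdot 2 \sqrt{13}\right)\right) - 13706 = 0 \left(4 - \left(3 - 8 \sqrt{13}\right)\right) - 13706 = 0 \left(1 + 8 \sqrt{13}\right) - 13706 = 0 - 13706 = -13706$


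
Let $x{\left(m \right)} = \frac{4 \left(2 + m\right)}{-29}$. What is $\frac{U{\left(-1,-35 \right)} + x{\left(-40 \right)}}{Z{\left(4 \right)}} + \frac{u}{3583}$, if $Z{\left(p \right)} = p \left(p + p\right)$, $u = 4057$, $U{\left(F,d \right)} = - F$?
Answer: $\frac{4413419}{3325024} \approx 1.3273$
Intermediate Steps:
$Z{\left(p \right)} = 2 p^{2}$ ($Z{\left(p \right)} = p 2 p = 2 p^{2}$)
$x{\left(m \right)} = - \frac{8}{29} - \frac{4 m}{29}$ ($x{\left(m \right)} = \left(8 + 4 m\right) \left(- \frac{1}{29}\right) = - \frac{8}{29} - \frac{4 m}{29}$)
$\frac{U{\left(-1,-35 \right)} + x{\left(-40 \right)}}{Z{\left(4 \right)}} + \frac{u}{3583} = \frac{\left(-1\right) \left(-1\right) - - \frac{152}{29}}{2 \cdot 4^{2}} + \frac{4057}{3583} = \frac{1 + \left(- \frac{8}{29} + \frac{160}{29}\right)}{2 \cdot 16} + 4057 \cdot \frac{1}{3583} = \frac{1 + \frac{152}{29}}{32} + \frac{4057}{3583} = \frac{181}{29} \cdot \frac{1}{32} + \frac{4057}{3583} = \frac{181}{928} + \frac{4057}{3583} = \frac{4413419}{3325024}$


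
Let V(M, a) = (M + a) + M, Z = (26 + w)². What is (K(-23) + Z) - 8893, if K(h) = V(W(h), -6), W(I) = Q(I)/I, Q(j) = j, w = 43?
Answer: -4136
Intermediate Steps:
Z = 4761 (Z = (26 + 43)² = 69² = 4761)
W(I) = 1 (W(I) = I/I = 1)
V(M, a) = a + 2*M
K(h) = -4 (K(h) = -6 + 2*1 = -6 + 2 = -4)
(K(-23) + Z) - 8893 = (-4 + 4761) - 8893 = 4757 - 8893 = -4136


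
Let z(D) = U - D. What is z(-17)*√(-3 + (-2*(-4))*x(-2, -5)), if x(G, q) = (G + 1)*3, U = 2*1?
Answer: 57*I*√3 ≈ 98.727*I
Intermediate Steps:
U = 2
x(G, q) = 3 + 3*G (x(G, q) = (1 + G)*3 = 3 + 3*G)
z(D) = 2 - D
z(-17)*√(-3 + (-2*(-4))*x(-2, -5)) = (2 - 1*(-17))*√(-3 + (-2*(-4))*(3 + 3*(-2))) = (2 + 17)*√(-3 + 8*(3 - 6)) = 19*√(-3 + 8*(-3)) = 19*√(-3 - 24) = 19*√(-27) = 19*(3*I*√3) = 57*I*√3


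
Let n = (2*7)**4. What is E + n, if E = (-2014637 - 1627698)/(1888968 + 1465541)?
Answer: 128863175409/3354509 ≈ 38415.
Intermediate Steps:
E = -3642335/3354509 ≈ -1.0858
n = 38416 (n = 14**4 = 38416)
E + n = -3642335/3354509 + 38416 = 128863175409/3354509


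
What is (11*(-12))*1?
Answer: -132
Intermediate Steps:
(11*(-12))*1 = -132*1 = -132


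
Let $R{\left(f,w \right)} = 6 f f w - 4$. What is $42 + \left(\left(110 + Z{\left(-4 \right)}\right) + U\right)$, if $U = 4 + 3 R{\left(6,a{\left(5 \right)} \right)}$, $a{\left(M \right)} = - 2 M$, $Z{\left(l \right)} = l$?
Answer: $-6340$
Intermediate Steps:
$R{\left(f,w \right)} = -4 + 6 w f^{2}$ ($R{\left(f,w \right)} = 6 f^{2} w - 4 = 6 w f^{2} - 4 = -4 + 6 w f^{2}$)
$U = -6488$ ($U = 4 + 3 \left(-4 + 6 \left(\left(-2\right) 5\right) 6^{2}\right) = 4 + 3 \left(-4 + 6 \left(-10\right) 36\right) = 4 + 3 \left(-4 - 2160\right) = 4 + 3 \left(-2164\right) = 4 - 6492 = -6488$)
$42 + \left(\left(110 + Z{\left(-4 \right)}\right) + U\right) = 42 + \left(\left(110 - 4\right) - 6488\right) = 42 + \left(106 - 6488\right) = 42 - 6382 = -6340$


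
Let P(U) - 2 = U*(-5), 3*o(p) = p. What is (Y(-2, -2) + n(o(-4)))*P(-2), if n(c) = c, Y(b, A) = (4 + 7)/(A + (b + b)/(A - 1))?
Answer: -214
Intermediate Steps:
Y(b, A) = 11/(A + 2*b/(-1 + A)) (Y(b, A) = 11/(A + (2*b)/(-1 + A)) = 11/(A + 2*b/(-1 + A)))
o(p) = p/3
P(U) = 2 - 5*U (P(U) = 2 + U*(-5) = 2 - 5*U)
(Y(-2, -2) + n(o(-4)))*P(-2) = (11*(-1 - 2)/((-2)² - 1*(-2) + 2*(-2)) + (⅓)*(-4))*(2 - 5*(-2)) = (11*(-3)/(4 + 2 - 4) - 4/3)*(2 + 10) = (11*(-3)/2 - 4/3)*12 = (11*(½)*(-3) - 4/3)*12 = (-33/2 - 4/3)*12 = -107/6*12 = -214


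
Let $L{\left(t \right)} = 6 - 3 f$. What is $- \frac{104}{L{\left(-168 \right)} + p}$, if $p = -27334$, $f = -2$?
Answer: $\frac{52}{13661} \approx 0.0038065$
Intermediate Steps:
$L{\left(t \right)} = 12$ ($L{\left(t \right)} = 6 - -6 = 6 + 6 = 12$)
$- \frac{104}{L{\left(-168 \right)} + p} = - \frac{104}{12 - 27334} = - \frac{104}{-27322} = \left(-104\right) \left(- \frac{1}{27322}\right) = \frac{52}{13661}$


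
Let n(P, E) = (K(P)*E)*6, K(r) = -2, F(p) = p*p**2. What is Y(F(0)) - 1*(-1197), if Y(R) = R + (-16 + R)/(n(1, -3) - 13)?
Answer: 27515/23 ≈ 1196.3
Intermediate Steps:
F(p) = p**3
n(P, E) = -12*E (n(P, E) = -2*E*6 = -12*E)
Y(R) = -16/23 + 24*R/23 (Y(R) = R + (-16 + R)/(-12*(-3) - 13) = R + (-16 + R)/(36 - 13) = R + (-16 + R)/23 = R + (-16 + R)*(1/23) = R + (-16/23 + R/23) = -16/23 + 24*R/23)
Y(F(0)) - 1*(-1197) = (-16/23 + (24/23)*0**3) - 1*(-1197) = (-16/23 + (24/23)*0) + 1197 = (-16/23 + 0) + 1197 = -16/23 + 1197 = 27515/23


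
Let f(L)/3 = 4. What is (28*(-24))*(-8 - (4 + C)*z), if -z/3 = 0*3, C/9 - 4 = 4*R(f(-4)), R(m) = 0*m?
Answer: 5376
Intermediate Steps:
f(L) = 12 (f(L) = 3*4 = 12)
R(m) = 0
C = 36 (C = 36 + 9*(4*0) = 36 + 9*0 = 36 + 0 = 36)
z = 0 (z = -0*3 = -3*0 = 0)
(28*(-24))*(-8 - (4 + C)*z) = (28*(-24))*(-8 - (4 + 36)*0) = -672*(-8 - 40*0) = -672*(-8 - 1*0) = -672*(-8 + 0) = -672*(-8) = 5376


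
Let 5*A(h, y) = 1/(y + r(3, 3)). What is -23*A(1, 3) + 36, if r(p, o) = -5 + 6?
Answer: 697/20 ≈ 34.850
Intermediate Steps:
r(p, o) = 1
A(h, y) = 1/(5*(1 + y)) (A(h, y) = 1/(5*(y + 1)) = 1/(5*(1 + y)))
-23*A(1, 3) + 36 = -23/(5*(1 + 3)) + 36 = -23/(5*4) + 36 = -23*1/20 + 36 = -23/20 + 36 = 697/20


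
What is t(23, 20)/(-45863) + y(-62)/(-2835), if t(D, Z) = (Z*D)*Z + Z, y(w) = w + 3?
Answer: -23432783/130021605 ≈ -0.18022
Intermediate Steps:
y(w) = 3 + w
t(D, Z) = Z + D*Z² (t(D, Z) = (D*Z)*Z + Z = D*Z² + Z = Z + D*Z²)
t(23, 20)/(-45863) + y(-62)/(-2835) = (20*(1 + 23*20))/(-45863) + (3 - 62)/(-2835) = (20*(1 + 460))*(-1/45863) - 59*(-1/2835) = (20*461)*(-1/45863) + 59/2835 = 9220*(-1/45863) + 59/2835 = -9220/45863 + 59/2835 = -23432783/130021605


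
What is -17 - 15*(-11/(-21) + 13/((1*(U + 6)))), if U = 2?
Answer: -2757/56 ≈ -49.232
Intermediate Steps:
-17 - 15*(-11/(-21) + 13/((1*(U + 6)))) = -17 - 15*(-11/(-21) + 13/((1*(2 + 6)))) = -17 - 15*(-11*(-1/21) + 13/((1*8))) = -17 - 15*(11/21 + 13/8) = -17 - 15*361/168 = -17 - 1805/56 = -2757/56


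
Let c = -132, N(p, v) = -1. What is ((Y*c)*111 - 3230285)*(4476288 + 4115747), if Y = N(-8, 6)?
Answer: -27628831283155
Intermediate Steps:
Y = -1
((Y*c)*111 - 3230285)*(4476288 + 4115747) = (-1*(-132)*111 - 3230285)*(4476288 + 4115747) = (132*111 - 3230285)*8592035 = (14652 - 3230285)*8592035 = -3215633*8592035 = -27628831283155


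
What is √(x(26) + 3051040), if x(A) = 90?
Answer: √3051130 ≈ 1746.7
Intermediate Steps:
√(x(26) + 3051040) = √(90 + 3051040) = √3051130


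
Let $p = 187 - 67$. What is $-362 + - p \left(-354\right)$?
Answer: $42118$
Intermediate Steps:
$p = 120$
$-362 + - p \left(-354\right) = -362 + \left(-1\right) 120 \left(-354\right) = -362 - -42480 = -362 + 42480 = 42118$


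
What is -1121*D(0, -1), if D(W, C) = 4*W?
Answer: 0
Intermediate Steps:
-1121*D(0, -1) = -4484*0 = -1121*0 = 0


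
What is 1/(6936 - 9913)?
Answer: -1/2977 ≈ -0.00033591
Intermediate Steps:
1/(6936 - 9913) = 1/(-2977) = -1/2977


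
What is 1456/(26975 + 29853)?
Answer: 364/14207 ≈ 0.025621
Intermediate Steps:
1456/(26975 + 29853) = 1456/56828 = 1456*(1/56828) = 364/14207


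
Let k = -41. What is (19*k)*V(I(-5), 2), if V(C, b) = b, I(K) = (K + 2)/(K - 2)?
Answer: -1558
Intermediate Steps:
I(K) = (2 + K)/(-2 + K)
(19*k)*V(I(-5), 2) = (19*(-41))*2 = -779*2 = -1558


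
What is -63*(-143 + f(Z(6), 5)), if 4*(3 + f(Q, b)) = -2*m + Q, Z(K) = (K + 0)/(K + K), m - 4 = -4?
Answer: 73521/8 ≈ 9190.1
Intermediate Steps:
m = 0 (m = 4 - 4 = 0)
Z(K) = ½ (Z(K) = K/((2*K)) = K*(1/(2*K)) = ½)
f(Q, b) = -3 + Q/4 (f(Q, b) = -3 + (-2*0 + Q)/4 = -3 + (0 + Q)/4 = -3 + Q/4)
-63*(-143 + f(Z(6), 5)) = -63*(-143 + (-3 + (¼)*(½))) = -63*(-143 + (-3 + ⅛)) = -63*(-143 - 23/8) = -63*(-1167/8) = 73521/8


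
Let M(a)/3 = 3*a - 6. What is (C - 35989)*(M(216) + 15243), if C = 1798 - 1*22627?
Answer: -975508242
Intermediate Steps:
M(a) = -18 + 9*a (M(a) = 3*(3*a - 6) = 3*(-6 + 3*a) = -18 + 9*a)
C = -20829 (C = 1798 - 22627 = -20829)
(C - 35989)*(M(216) + 15243) = (-20829 - 35989)*((-18 + 9*216) + 15243) = -56818*((-18 + 1944) + 15243) = -56818*(1926 + 15243) = -56818*17169 = -975508242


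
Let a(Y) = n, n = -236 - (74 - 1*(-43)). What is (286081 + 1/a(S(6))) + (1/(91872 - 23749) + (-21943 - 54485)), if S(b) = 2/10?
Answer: 5041613467837/24047419 ≈ 2.0965e+5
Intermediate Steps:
S(b) = ⅕ (S(b) = 2*(⅒) = ⅕)
n = -353 (n = -236 - (74 + 43) = -236 - 1*117 = -236 - 117 = -353)
a(Y) = -353
(286081 + 1/a(S(6))) + (1/(91872 - 23749) + (-21943 - 54485)) = (286081 + 1/(-353)) + (1/(91872 - 23749) + (-21943 - 54485)) = (286081 - 1/353) + (1/68123 - 76428) = 100986592/353 + (1/68123 - 76428) = 100986592/353 - 5206504643/68123 = 5041613467837/24047419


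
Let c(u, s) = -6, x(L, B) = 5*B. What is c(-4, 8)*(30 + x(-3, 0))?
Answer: -180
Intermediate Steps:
c(-4, 8)*(30 + x(-3, 0)) = -6*(30 + 5*0) = -6*(30 + 0) = -6*30 = -180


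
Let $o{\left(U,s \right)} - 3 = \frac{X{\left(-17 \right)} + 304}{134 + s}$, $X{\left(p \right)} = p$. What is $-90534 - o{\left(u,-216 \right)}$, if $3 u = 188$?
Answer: $- \frac{181067}{2} \approx -90534.0$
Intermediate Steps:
$u = \frac{188}{3}$ ($u = \frac{1}{3} \cdot 188 = \frac{188}{3} \approx 62.667$)
$o{\left(U,s \right)} = 3 + \frac{287}{134 + s}$ ($o{\left(U,s \right)} = 3 + \frac{-17 + 304}{134 + s} = 3 + \frac{287}{134 + s}$)
$-90534 - o{\left(u,-216 \right)} = -90534 - \frac{689 + 3 \left(-216\right)}{134 - 216} = -90534 - \frac{689 - 648}{-82} = -90534 - \left(- \frac{1}{82}\right) 41 = -90534 - - \frac{1}{2} = -90534 + \frac{1}{2} = - \frac{181067}{2}$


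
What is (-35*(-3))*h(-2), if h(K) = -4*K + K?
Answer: 630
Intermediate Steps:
h(K) = -3*K
(-35*(-3))*h(-2) = (-35*(-3))*(-3*(-2)) = 105*6 = 630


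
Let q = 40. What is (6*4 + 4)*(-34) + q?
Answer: -912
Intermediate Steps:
(6*4 + 4)*(-34) + q = (6*4 + 4)*(-34) + 40 = (24 + 4)*(-34) + 40 = 28*(-34) + 40 = -952 + 40 = -912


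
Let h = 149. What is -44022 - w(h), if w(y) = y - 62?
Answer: -44109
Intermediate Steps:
w(y) = -62 + y
-44022 - w(h) = -44022 - (-62 + 149) = -44022 - 1*87 = -44022 - 87 = -44109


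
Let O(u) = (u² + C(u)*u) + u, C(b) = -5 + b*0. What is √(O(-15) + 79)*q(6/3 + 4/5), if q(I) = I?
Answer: 28*√91/5 ≈ 53.421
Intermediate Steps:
C(b) = -5 (C(b) = -5 + 0 = -5)
O(u) = u² - 4*u (O(u) = (u² - 5*u) + u = u² - 4*u)
√(O(-15) + 79)*q(6/3 + 4/5) = √(-15*(-4 - 15) + 79)*(6/3 + 4/5) = √(-15*(-19) + 79)*(6*(⅓) + 4*(⅕)) = √(285 + 79)*(2 + ⅘) = √364*(14/5) = (2*√91)*(14/5) = 28*√91/5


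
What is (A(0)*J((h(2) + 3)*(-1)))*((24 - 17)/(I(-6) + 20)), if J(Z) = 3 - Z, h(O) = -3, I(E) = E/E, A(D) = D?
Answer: 0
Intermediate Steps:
I(E) = 1
(A(0)*J((h(2) + 3)*(-1)))*((24 - 17)/(I(-6) + 20)) = (0*(3 - (-3 + 3)*(-1)))*((24 - 17)/(1 + 20)) = (0*(3 - 0*(-1)))*(7/21) = (0*(3 - 1*0))*(7*(1/21)) = (0*(3 + 0))*(⅓) = (0*3)*(⅓) = 0*(⅓) = 0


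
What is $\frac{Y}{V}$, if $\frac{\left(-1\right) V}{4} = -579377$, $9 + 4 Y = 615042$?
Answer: $\frac{615033}{9270032} \approx 0.066346$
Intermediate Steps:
$Y = \frac{615033}{4}$ ($Y = - \frac{9}{4} + \frac{1}{4} \cdot 615042 = - \frac{9}{4} + \frac{307521}{2} = \frac{615033}{4} \approx 1.5376 \cdot 10^{5}$)
$V = 2317508$ ($V = \left(-4\right) \left(-579377\right) = 2317508$)
$\frac{Y}{V} = \frac{615033}{4 \cdot 2317508} = \frac{615033}{4} \cdot \frac{1}{2317508} = \frac{615033}{9270032}$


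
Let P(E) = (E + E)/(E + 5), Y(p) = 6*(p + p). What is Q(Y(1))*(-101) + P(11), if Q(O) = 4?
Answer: -3221/8 ≈ -402.63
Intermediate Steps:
Y(p) = 12*p (Y(p) = 6*(2*p) = 12*p)
P(E) = 2*E/(5 + E) (P(E) = (2*E)/(5 + E) = 2*E/(5 + E))
Q(Y(1))*(-101) + P(11) = 4*(-101) + 2*11/(5 + 11) = -404 + 2*11/16 = -404 + 2*11*(1/16) = -404 + 11/8 = -3221/8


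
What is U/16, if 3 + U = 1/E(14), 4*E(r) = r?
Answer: -19/112 ≈ -0.16964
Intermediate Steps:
E(r) = r/4
U = -19/7 (U = -3 + 1/((1/4)*14) = -3 + 1/(7/2) = -3 + 2/7 = -19/7 ≈ -2.7143)
U/16 = -19/7/16 = -19/7*1/16 = -19/112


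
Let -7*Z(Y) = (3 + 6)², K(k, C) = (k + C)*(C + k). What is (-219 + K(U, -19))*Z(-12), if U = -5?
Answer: -4131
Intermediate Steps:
K(k, C) = (C + k)² (K(k, C) = (C + k)*(C + k) = (C + k)²)
Z(Y) = -81/7 (Z(Y) = -(3 + 6)²/7 = -⅐*9² = -⅐*81 = -81/7)
(-219 + K(U, -19))*Z(-12) = (-219 + (-19 - 5)²)*(-81/7) = (-219 + (-24)²)*(-81/7) = (-219 + 576)*(-81/7) = 357*(-81/7) = -4131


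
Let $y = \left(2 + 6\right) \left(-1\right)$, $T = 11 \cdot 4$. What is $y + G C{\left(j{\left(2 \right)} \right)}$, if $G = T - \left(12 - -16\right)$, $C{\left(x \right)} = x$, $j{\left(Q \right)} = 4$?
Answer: $56$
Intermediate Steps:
$T = 44$
$y = -8$ ($y = 8 \left(-1\right) = -8$)
$G = 16$ ($G = 44 - \left(12 - -16\right) = 44 - \left(12 + 16\right) = 44 - 28 = 16$)
$y + G C{\left(j{\left(2 \right)} \right)} = -8 + 16 \cdot 4 = -8 + 64 = 56$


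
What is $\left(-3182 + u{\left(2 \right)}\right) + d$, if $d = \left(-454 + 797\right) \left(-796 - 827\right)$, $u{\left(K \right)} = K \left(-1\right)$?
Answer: $-559873$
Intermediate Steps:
$u{\left(K \right)} = - K$
$d = -556689$ ($d = 343 \left(-1623\right) = -556689$)
$\left(-3182 + u{\left(2 \right)}\right) + d = \left(-3182 - 2\right) - 556689 = -3184 - 556689 = -559873$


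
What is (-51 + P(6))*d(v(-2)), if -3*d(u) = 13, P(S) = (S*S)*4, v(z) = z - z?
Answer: -403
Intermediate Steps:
v(z) = 0
P(S) = 4*S² (P(S) = S²*4 = 4*S²)
d(u) = -13/3 (d(u) = -⅓*13 = -13/3)
(-51 + P(6))*d(v(-2)) = (-51 + 4*6²)*(-13/3) = (-51 + 4*36)*(-13/3) = (-51 + 144)*(-13/3) = 93*(-13/3) = -403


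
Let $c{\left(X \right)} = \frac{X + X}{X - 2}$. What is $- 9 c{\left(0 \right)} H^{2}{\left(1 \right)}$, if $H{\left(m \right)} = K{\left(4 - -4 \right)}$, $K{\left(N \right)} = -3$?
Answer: $0$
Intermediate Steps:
$H{\left(m \right)} = -3$
$c{\left(X \right)} = \frac{2 X}{-2 + X}$
$- 9 c{\left(0 \right)} H^{2}{\left(1 \right)} = - 9 \cdot 2 \cdot 0 \frac{1}{-2 + 0} \left(-3\right)^{2} = - 9 \cdot 2 \cdot 0 \frac{1}{-2} \cdot 9 = - 9 \cdot 2 \cdot 0 \left(- \frac{1}{2}\right) 9 = \left(-9\right) 0 \cdot 9 = 0 \cdot 9 = 0$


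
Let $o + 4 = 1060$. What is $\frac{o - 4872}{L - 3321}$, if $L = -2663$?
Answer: $\frac{477}{748} \approx 0.6377$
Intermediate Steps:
$o = 1056$ ($o = -4 + 1060 = 1056$)
$\frac{o - 4872}{L - 3321} = \frac{1056 - 4872}{-2663 - 3321} = - \frac{3816}{-5984} = \left(-3816\right) \left(- \frac{1}{5984}\right) = \frac{477}{748}$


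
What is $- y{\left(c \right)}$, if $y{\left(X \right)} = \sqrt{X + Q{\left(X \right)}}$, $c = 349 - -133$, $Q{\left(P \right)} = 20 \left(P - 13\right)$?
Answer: $- \sqrt{9862} \approx -99.308$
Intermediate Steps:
$Q{\left(P \right)} = -260 + 20 P$ ($Q{\left(P \right)} = 20 \left(-13 + P\right) = -260 + 20 P$)
$c = 482$ ($c = 349 + 133 = 482$)
$y{\left(X \right)} = \sqrt{-260 + 21 X}$ ($y{\left(X \right)} = \sqrt{X + \left(-260 + 20 X\right)} = \sqrt{-260 + 21 X}$)
$- y{\left(c \right)} = - \sqrt{-260 + 21 \cdot 482} = - \sqrt{-260 + 10122} = - \sqrt{9862}$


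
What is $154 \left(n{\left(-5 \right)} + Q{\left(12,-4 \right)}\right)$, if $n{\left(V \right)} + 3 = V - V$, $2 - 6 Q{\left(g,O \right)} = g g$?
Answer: $- \frac{12320}{3} \approx -4106.7$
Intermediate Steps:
$Q{\left(g,O \right)} = \frac{1}{3} - \frac{g^{2}}{6}$ ($Q{\left(g,O \right)} = \frac{1}{3} - \frac{g g}{6} = \frac{1}{3} - \frac{g^{2}}{6}$)
$n{\left(V \right)} = -3$ ($n{\left(V \right)} = -3 + \left(V - V\right) = -3 + 0 = -3$)
$154 \left(n{\left(-5 \right)} + Q{\left(12,-4 \right)}\right) = 154 \left(-3 + \left(\frac{1}{3} - \frac{12^{2}}{6}\right)\right) = 154 \left(-3 + \left(\frac{1}{3} - 24\right)\right) = 154 \left(-3 - \frac{71}{3}\right) = 154 \left(- \frac{80}{3}\right) = - \frac{12320}{3}$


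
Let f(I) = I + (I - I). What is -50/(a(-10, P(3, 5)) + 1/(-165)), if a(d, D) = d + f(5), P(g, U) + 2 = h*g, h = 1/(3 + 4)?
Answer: 4125/413 ≈ 9.9879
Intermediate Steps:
h = ⅐ (h = 1/7 = ⅐ ≈ 0.14286)
f(I) = I (f(I) = I + 0 = I)
P(g, U) = -2 + g/7
a(d, D) = 5 + d (a(d, D) = d + 5 = 5 + d)
-50/(a(-10, P(3, 5)) + 1/(-165)) = -50/((5 - 10) + 1/(-165)) = -50/(-5 - 1/165) = -50/(-826/165) = -165/826*(-50) = 4125/413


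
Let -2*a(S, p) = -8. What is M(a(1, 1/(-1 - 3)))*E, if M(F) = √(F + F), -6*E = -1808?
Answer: 1808*√2/3 ≈ 852.30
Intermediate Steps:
E = 904/3 (E = -⅙*(-1808) = 904/3 ≈ 301.33)
a(S, p) = 4 (a(S, p) = -½*(-8) = 4)
M(F) = √2*√F (M(F) = √(2*F) = √2*√F)
M(a(1, 1/(-1 - 3)))*E = (√2*√4)*(904/3) = (√2*2)*(904/3) = (2*√2)*(904/3) = 1808*√2/3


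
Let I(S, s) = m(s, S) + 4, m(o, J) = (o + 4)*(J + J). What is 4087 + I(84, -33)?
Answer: -781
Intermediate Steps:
m(o, J) = 2*J*(4 + o) (m(o, J) = (4 + o)*(2*J) = 2*J*(4 + o))
I(S, s) = 4 + 2*S*(4 + s) (I(S, s) = 2*S*(4 + s) + 4 = 4 + 2*S*(4 + s))
4087 + I(84, -33) = 4087 + (4 + 2*84*(4 - 33)) = 4087 + (4 + 2*84*(-29)) = 4087 + (4 - 4872) = 4087 - 4868 = -781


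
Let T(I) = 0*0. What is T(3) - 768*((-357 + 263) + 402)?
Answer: -236544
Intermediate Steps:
T(I) = 0
T(3) - 768*((-357 + 263) + 402) = 0 - 768*((-357 + 263) + 402) = 0 - 768*(-94 + 402) = 0 - 768*308 = 0 - 236544 = -236544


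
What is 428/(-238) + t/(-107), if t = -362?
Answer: 20180/12733 ≈ 1.5849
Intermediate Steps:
428/(-238) + t/(-107) = 428/(-238) - 362/(-107) = 428*(-1/238) - 362*(-1/107) = -214/119 + 362/107 = 20180/12733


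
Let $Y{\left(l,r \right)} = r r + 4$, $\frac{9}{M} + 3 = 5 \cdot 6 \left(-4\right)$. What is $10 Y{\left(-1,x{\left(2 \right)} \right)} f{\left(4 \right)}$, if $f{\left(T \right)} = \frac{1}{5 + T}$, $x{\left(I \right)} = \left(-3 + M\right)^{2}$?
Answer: $\frac{2633504200}{25431849} \approx 103.55$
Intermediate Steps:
$M = - \frac{3}{41}$ ($M = \frac{9}{-3 + 5 \cdot 6 \left(-4\right)} = \frac{9}{-3 + 30 \left(-4\right)} = \frac{9}{-3 - 120} = \frac{9}{-123} = 9 \left(- \frac{1}{123}\right) = - \frac{3}{41} \approx -0.073171$)
$x{\left(I \right)} = \frac{15876}{1681}$ ($x{\left(I \right)} = \left(-3 - \frac{3}{41}\right)^{2} = \left(- \frac{126}{41}\right)^{2} = \frac{15876}{1681}$)
$Y{\left(l,r \right)} = 4 + r^{2}$ ($Y{\left(l,r \right)} = r^{2} + 4 = 4 + r^{2}$)
$10 Y{\left(-1,x{\left(2 \right)} \right)} f{\left(4 \right)} = \frac{10 \left(4 + \left(\frac{15876}{1681}\right)^{2}\right)}{5 + 4} = \frac{10 \left(4 + \frac{252047376}{2825761}\right)}{9} = 10 \cdot \frac{263350420}{2825761} \cdot \frac{1}{9} = \frac{2633504200}{2825761} \cdot \frac{1}{9} = \frac{2633504200}{25431849}$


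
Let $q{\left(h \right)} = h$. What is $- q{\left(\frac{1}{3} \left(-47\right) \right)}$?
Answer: $\frac{47}{3} \approx 15.667$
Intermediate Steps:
$- q{\left(\frac{1}{3} \left(-47\right) \right)} = - \frac{-47}{3} = \left(-1\right) \left(- \frac{47}{3}\right) = \frac{47}{3}$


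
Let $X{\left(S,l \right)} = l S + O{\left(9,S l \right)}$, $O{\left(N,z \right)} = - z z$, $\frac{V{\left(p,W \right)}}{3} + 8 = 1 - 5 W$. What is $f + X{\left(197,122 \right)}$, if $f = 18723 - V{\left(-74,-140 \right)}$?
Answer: $-577592478$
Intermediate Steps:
$V{\left(p,W \right)} = -21 - 15 W$ ($V{\left(p,W \right)} = -24 + 3 \left(1 - 5 W\right) = -24 - \left(-3 + 15 W\right) = -21 - 15 W$)
$O{\left(N,z \right)} = - z^{2}$
$f = 16644$ ($f = 18723 - \left(-21 - -2100\right) = 18723 - \left(-21 + 2100\right) = 18723 - 2079 = 16644$)
$X{\left(S,l \right)} = S l - S^{2} l^{2}$ ($X{\left(S,l \right)} = l S - \left(S l\right)^{2} = S l - S^{2} l^{2}$)
$f + X{\left(197,122 \right)} = 16644 + 197 \cdot 122 \left(1 - 197 \cdot 122\right) = 16644 + 197 \cdot 122 \left(1 - 24034\right) = 16644 + 197 \cdot 122 \left(-24033\right) = 16644 - 577609122 = -577592478$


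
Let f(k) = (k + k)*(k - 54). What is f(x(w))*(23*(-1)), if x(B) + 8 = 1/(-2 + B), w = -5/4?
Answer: -4024080/169 ≈ -23811.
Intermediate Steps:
w = -5/4 (w = -5*¼ = -5/4 ≈ -1.2500)
x(B) = -8 + 1/(-2 + B)
f(k) = 2*k*(-54 + k) (f(k) = (2*k)*(-54 + k) = 2*k*(-54 + k))
f(x(w))*(23*(-1)) = (2*((17 - 8*(-5/4))/(-2 - 5/4))*(-54 + (17 - 8*(-5/4))/(-2 - 5/4)))*(23*(-1)) = (2*((17 + 10)/(-13/4))*(-54 + (17 + 10)/(-13/4)))*(-23) = (2*(-4/13*27)*(-54 - 4/13*27))*(-23) = (2*(-108/13)*(-54 - 108/13))*(-23) = (2*(-108/13)*(-810/13))*(-23) = (174960/169)*(-23) = -4024080/169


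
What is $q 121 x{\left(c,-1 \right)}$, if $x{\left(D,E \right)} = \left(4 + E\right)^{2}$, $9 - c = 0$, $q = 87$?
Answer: $94743$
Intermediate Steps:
$c = 9$ ($c = 9 - 0 = 9 + 0 = 9$)
$q 121 x{\left(c,-1 \right)} = 87 \cdot 121 \left(4 - 1\right)^{2} = 10527 \cdot 3^{2} = 10527 \cdot 9 = 94743$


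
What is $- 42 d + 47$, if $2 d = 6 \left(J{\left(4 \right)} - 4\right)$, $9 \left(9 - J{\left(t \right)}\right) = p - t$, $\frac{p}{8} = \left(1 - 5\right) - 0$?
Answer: $-1087$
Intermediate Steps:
$p = -32$ ($p = 8 \left(\left(1 - 5\right) - 0\right) = 8 \left(-4 + 0\right) = 8 \left(-4\right) = -32$)
$J{\left(t \right)} = \frac{113}{9} + \frac{t}{9}$ ($J{\left(t \right)} = 9 - \frac{-32 - t}{9} = 9 + \left(\frac{32}{9} + \frac{t}{9}\right) = \frac{113}{9} + \frac{t}{9}$)
$d = 27$ ($d = \frac{6 \left(\left(\frac{113}{9} + \frac{1}{9} \cdot 4\right) - 4\right)}{2} = \frac{6 \left(\left(\frac{113}{9} + \frac{4}{9}\right) - 4\right)}{2} = \frac{6 \left(13 - 4\right)}{2} = \frac{6 \cdot 9}{2} = \frac{1}{2} \cdot 54 = 27$)
$- 42 d + 47 = \left(-42\right) 27 + 47 = -1134 + 47 = -1087$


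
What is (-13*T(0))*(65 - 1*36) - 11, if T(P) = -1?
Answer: 366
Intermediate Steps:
(-13*T(0))*(65 - 1*36) - 11 = (-13*(-1))*(65 - 1*36) - 11 = 13*(65 - 36) - 11 = 13*29 - 11 = 377 - 11 = 366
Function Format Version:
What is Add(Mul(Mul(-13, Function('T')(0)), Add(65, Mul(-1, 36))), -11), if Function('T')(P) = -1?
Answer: 366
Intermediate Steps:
Add(Mul(Mul(-13, Function('T')(0)), Add(65, Mul(-1, 36))), -11) = Add(Mul(Mul(-13, -1), Add(65, Mul(-1, 36))), -11) = Add(Mul(13, Add(65, -36)), -11) = Add(Mul(13, 29), -11) = Add(377, -11) = 366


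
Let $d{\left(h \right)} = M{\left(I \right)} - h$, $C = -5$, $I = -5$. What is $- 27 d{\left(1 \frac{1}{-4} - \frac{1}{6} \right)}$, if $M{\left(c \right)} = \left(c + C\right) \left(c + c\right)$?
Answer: $- \frac{10845}{4} \approx -2711.3$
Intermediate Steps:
$M{\left(c \right)} = 2 c \left(-5 + c\right)$ ($M{\left(c \right)} = \left(c - 5\right) \left(c + c\right) = \left(-5 + c\right) 2 c = 2 c \left(-5 + c\right)$)
$d{\left(h \right)} = 100 - h$ ($d{\left(h \right)} = 2 \left(-5\right) \left(-5 - 5\right) - h = 2 \left(-5\right) \left(-10\right) - h = 100 - h$)
$- 27 d{\left(1 \frac{1}{-4} - \frac{1}{6} \right)} = - 27 \left(100 - \left(1 \frac{1}{-4} - \frac{1}{6}\right)\right) = - 27 \left(100 - \left(1 \left(- \frac{1}{4}\right) - \frac{1}{6}\right)\right) = - 27 \left(100 - \left(- \frac{1}{4} - \frac{1}{6}\right)\right) = - 27 \left(100 - - \frac{5}{12}\right) = - 27 \left(100 + \frac{5}{12}\right) = \left(-27\right) \frac{1205}{12} = - \frac{10845}{4}$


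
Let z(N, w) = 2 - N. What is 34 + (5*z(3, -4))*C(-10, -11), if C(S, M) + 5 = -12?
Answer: 119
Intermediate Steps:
C(S, M) = -17 (C(S, M) = -5 - 12 = -17)
34 + (5*z(3, -4))*C(-10, -11) = 34 + (5*(2 - 1*3))*(-17) = 34 + (5*(2 - 3))*(-17) = 34 + (5*(-1))*(-17) = 34 - 5*(-17) = 34 + 85 = 119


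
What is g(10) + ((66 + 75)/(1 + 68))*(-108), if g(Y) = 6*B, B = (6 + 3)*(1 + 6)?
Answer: 3618/23 ≈ 157.30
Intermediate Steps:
B = 63 (B = 9*7 = 63)
g(Y) = 378 (g(Y) = 6*63 = 378)
g(10) + ((66 + 75)/(1 + 68))*(-108) = 378 + ((66 + 75)/(1 + 68))*(-108) = 378 + (141/69)*(-108) = 378 + (141*(1/69))*(-108) = 378 + (47/23)*(-108) = 378 - 5076/23 = 3618/23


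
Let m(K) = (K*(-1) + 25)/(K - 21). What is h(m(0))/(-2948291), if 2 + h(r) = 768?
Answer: -766/2948291 ≈ -0.00025981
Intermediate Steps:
m(K) = (25 - K)/(-21 + K) (m(K) = (-K + 25)/(-21 + K) = (25 - K)/(-21 + K))
h(r) = 766 (h(r) = -2 + 768 = 766)
h(m(0))/(-2948291) = 766/(-2948291) = 766*(-1/2948291) = -766/2948291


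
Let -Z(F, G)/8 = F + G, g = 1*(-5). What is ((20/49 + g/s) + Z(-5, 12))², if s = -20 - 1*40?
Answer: 1065304321/345744 ≈ 3081.2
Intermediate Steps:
s = -60 (s = -20 - 40 = -60)
g = -5
Z(F, G) = -8*F - 8*G (Z(F, G) = -8*(F + G) = -8*F - 8*G)
((20/49 + g/s) + Z(-5, 12))² = ((20/49 - 5/(-60)) + (-8*(-5) - 8*12))² = ((20*(1/49) - 5*(-1/60)) + (40 - 96))² = ((20/49 + 1/12) - 56)² = (289/588 - 56)² = (-32639/588)² = 1065304321/345744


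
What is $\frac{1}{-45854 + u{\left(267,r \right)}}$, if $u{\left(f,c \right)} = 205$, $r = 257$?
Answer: $- \frac{1}{45649} \approx -2.1906 \cdot 10^{-5}$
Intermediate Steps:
$\frac{1}{-45854 + u{\left(267,r \right)}} = \frac{1}{-45854 + 205} = \frac{1}{-45649} = - \frac{1}{45649}$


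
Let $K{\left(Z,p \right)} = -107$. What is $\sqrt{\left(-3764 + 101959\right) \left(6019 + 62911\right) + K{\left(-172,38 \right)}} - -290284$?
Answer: $290284 + \sqrt{6768581243} \approx 3.7256 \cdot 10^{5}$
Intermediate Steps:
$\sqrt{\left(-3764 + 101959\right) \left(6019 + 62911\right) + K{\left(-172,38 \right)}} - -290284 = \sqrt{\left(-3764 + 101959\right) \left(6019 + 62911\right) - 107} - -290284 = \sqrt{98195 \cdot 68930 - 107} + 290284 = \sqrt{6768581350 - 107} + 290284 = \sqrt{6768581243} + 290284 = 290284 + \sqrt{6768581243}$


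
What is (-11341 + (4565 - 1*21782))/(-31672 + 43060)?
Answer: -14279/5694 ≈ -2.5077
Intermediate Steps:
(-11341 + (4565 - 1*21782))/(-31672 + 43060) = (-11341 + (4565 - 21782))/11388 = (-11341 - 17217)*(1/11388) = -28558*1/11388 = -14279/5694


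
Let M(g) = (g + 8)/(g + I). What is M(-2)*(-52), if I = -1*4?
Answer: 52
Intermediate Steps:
I = -4
M(g) = (8 + g)/(-4 + g) (M(g) = (g + 8)/(g - 4) = (8 + g)/(-4 + g))
M(-2)*(-52) = ((8 - 2)/(-4 - 2))*(-52) = (6/(-6))*(-52) = -⅙*6*(-52) = -1*(-52) = 52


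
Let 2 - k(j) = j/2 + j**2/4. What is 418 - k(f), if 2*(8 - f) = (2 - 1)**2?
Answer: 6941/16 ≈ 433.81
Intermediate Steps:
f = 15/2 (f = 8 - (2 - 1)**2/2 = 8 - 1/2*1**2 = 8 - 1/2*1 = 8 - 1/2 = 15/2 ≈ 7.5000)
k(j) = 2 - j/2 - j**2/4 (k(j) = 2 - (j/2 + j**2/4) = 2 + (-j/2 - j**2/4) = 2 - j/2 - j**2/4)
418 - k(f) = 418 - (2 - 1/2*15/2 - (15/2)**2/4) = 418 - (2 - 15/4 - 1/4*225/4) = 418 - (2 - 15/4 - 225/16) = 418 - 1*(-253/16) = 418 + 253/16 = 6941/16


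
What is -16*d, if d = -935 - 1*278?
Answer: 19408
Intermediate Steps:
d = -1213 (d = -935 - 278 = -1213)
-16*d = -16*(-1213) = 19408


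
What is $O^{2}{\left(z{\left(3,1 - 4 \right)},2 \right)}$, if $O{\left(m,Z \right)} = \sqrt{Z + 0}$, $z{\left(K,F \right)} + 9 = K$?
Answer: $2$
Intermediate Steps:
$z{\left(K,F \right)} = -9 + K$
$O{\left(m,Z \right)} = \sqrt{Z}$
$O^{2}{\left(z{\left(3,1 - 4 \right)},2 \right)} = \left(\sqrt{2}\right)^{2} = 2$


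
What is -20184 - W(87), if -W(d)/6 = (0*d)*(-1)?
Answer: -20184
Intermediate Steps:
W(d) = 0 (W(d) = -6*0*d*(-1) = -0*(-1) = -6*0 = 0)
-20184 - W(87) = -20184 - 1*0 = -20184 + 0 = -20184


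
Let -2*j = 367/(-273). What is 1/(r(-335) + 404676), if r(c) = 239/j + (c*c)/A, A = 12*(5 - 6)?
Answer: 4404/1742572457 ≈ 2.5273e-6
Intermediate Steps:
A = -12 (A = 12*(-1) = -12)
j = 367/546 (j = -367/(2*(-273)) = -367*(-1)/(2*273) = -1/2*(-367/273) = 367/546 ≈ 0.67216)
r(c) = 130494/367 - c**2/12 (r(c) = 239/(367/546) + (c*c)/(-12) = 239*(546/367) + c**2*(-1/12) = 130494/367 - c**2/12)
1/(r(-335) + 404676) = 1/((130494/367 - 1/12*(-335)**2) + 404676) = 1/((130494/367 - 1/12*112225) + 404676) = 1/((130494/367 - 112225/12) + 404676) = 1/(-39620647/4404 + 404676) = 1/(1742572457/4404) = 4404/1742572457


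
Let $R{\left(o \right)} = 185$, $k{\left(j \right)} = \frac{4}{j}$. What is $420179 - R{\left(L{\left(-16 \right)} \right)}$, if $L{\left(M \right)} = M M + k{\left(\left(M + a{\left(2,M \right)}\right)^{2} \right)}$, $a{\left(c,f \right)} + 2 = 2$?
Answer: $419994$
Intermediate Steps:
$a{\left(c,f \right)} = 0$ ($a{\left(c,f \right)} = -2 + 2 = 0$)
$L{\left(M \right)} = M^{2} + \frac{4}{M^{2}}$ ($L{\left(M \right)} = M M + \frac{4}{\left(M + 0\right)^{2}} = M^{2} + \frac{4}{M^{2}}$)
$420179 - R{\left(L{\left(-16 \right)} \right)} = 420179 - 185 = 419994$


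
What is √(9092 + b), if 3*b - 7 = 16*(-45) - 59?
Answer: 2*√19878/3 ≈ 93.993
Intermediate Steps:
b = -772/3 (b = 7/3 + (16*(-45) - 59)/3 = 7/3 + (-720 - 59)/3 = 7/3 + (⅓)*(-779) = 7/3 - 779/3 = -772/3 ≈ -257.33)
√(9092 + b) = √(9092 - 772/3) = √(26504/3) = 2*√19878/3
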